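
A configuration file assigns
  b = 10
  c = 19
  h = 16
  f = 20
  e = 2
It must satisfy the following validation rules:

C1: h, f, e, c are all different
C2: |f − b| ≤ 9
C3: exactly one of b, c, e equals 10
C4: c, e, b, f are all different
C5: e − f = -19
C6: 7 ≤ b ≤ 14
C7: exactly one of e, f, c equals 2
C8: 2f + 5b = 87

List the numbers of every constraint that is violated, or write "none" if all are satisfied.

Violated: 2, 5, and 8.

C1: values 16, 20, 2, 19 are pairwise distinct  ✔
C2: |20 − 10| = 10; 10 > 9, exceeds bound 9  ✘
C3: b=10, c=19, e=2; 1 of them equals 10  ✔
C4: values 19, 2, 10, 20 are pairwise distinct  ✔
C5: e − f = 2 − 20 = -18, not -19  ✘
C6: b = 10 lies in [7, 14]  ✔
C7: e=2, f=20, c=19; 1 of them equals 2  ✔
C8: 2f + 5b = 2(20) + 5(10) = 90, not 87  ✘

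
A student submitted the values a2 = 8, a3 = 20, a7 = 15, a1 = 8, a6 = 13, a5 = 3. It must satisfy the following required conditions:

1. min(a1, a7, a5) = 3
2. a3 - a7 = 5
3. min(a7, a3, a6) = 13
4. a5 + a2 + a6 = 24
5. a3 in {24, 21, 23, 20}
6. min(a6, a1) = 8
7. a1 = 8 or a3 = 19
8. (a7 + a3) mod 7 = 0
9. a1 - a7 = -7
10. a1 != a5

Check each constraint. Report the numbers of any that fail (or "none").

Yes — all constraints hold.

1. min(8, 15, 3) = 3 — OK.
2. a3 - a7 = 20 - 15 = 5 — OK.
3. min(15, 20, 13) = 13 — OK.
4. a5 + a2 + a6 = 3 + 8 + 13 = 24 — OK.
5. a3 = 20 is in {24, 21, 23, 20} — OK.
6. min(13, 8) = 8 — OK.
7. a1 = 8 = 8 (first disjunct) — OK.
8. a7 + a3 = 35; 35 mod 7 = 0 — OK.
9. a1 - a7 = 8 - 15 = -7 — OK.
10. a1 = 8, a5 = 3; distinct — OK.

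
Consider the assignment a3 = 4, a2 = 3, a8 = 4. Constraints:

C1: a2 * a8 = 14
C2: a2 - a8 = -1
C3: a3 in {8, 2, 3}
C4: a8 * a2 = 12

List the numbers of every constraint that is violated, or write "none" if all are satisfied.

C1: a2 * a8 = 3 * 4 = 12, not 14 — violated.
C2: a2 - a8 = 3 - 4 = -1 — satisfied.
C3: a3 = 4 is not in {8, 2, 3} — violated.
C4: a8 * a2 = 4 * 3 = 12 — satisfied.

No — constraints 1 and 3 are not satisfied.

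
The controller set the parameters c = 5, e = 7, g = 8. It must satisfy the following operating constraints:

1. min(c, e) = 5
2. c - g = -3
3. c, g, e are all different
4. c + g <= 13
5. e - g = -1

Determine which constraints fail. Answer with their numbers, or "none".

1. min(5, 7) = 5  holds
2. c - g = 5 - 8 = -3  holds
3. values 5, 8, 7 are pairwise distinct  holds
4. c + g = 5 + 8 = 13; 13 ≤ 13  holds
5. e - g = 7 - 8 = -1  holds

None — every constraint holds.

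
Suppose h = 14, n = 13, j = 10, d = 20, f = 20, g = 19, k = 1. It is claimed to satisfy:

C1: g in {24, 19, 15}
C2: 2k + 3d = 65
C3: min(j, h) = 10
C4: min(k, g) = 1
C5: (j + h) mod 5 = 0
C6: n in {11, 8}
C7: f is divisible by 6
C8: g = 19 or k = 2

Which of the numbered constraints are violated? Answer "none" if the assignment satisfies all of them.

The assignment fails constraints 2, 5, 6, 7.

C1: g = 19 is in {24, 19, 15} — OK.
C2: 2k + 3d = 2(1) + 3(20) = 62, not 65 — violated.
C3: min(10, 14) = 10 — OK.
C4: min(1, 19) = 1 — OK.
C5: j + h = 24; 24 mod 5 = 4, not 0 — violated.
C6: n = 13 is not in {11, 8} — violated.
C7: 20 = 6*3 + 2, so 6 does not divide 20 — violated.
C8: g = 19 = 19 (first disjunct) — OK.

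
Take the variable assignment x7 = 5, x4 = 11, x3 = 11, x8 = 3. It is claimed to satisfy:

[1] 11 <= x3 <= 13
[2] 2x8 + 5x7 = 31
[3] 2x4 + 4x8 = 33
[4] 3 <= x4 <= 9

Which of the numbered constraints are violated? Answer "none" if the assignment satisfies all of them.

[1] x3 = 11 lies in [11, 13]  true
[2] 2x8 + 5x7 = 2(3) + 5(5) = 31  true
[3] 2x4 + 4x8 = 2(11) + 4(3) = 34, not 33  false
[4] x4 = 11 is outside [3, 9]  false

The assignment fails constraints 3, 4.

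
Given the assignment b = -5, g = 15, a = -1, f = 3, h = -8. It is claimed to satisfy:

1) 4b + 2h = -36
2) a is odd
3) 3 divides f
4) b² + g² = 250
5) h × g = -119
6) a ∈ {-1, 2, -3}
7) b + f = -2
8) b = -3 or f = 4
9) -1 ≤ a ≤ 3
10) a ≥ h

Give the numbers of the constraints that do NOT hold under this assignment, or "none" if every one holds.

1) 4b + 2h = 4(-5) + 2(-8) = -36  OK
2) a = -1 is odd  OK
3) 3 / 3 = 1, so 3 divides 3  OK
4) b² + g² = (-5)² + 15² = 25 + 225 = 250  OK
5) h × g = -8 × 15 = -120, not -119  FAIL
6) a = -1 is in {-1, 2, -3}  OK
7) b + f = -5 + 3 = -2  OK
8) b = -5 ≠ -3 and f = 3 ≠ 4; both disjuncts false  FAIL
9) a = -1 lies in [-1, 3]  OK
10) a = -1, h = -8; -1 ≥ -8  OK

Constraints 5 and 8 do not hold.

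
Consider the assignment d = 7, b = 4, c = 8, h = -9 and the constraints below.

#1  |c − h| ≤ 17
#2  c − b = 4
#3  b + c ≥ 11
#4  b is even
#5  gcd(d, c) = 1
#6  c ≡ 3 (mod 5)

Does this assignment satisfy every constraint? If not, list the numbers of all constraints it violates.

All constraints are satisfied.

#1 |8 − (-9)| = 17; 17 ≤ 17  holds
#2 c − b = 8 − 4 = 4  holds
#3 b + c = 4 + 8 = 12; 12 ≥ 11  holds
#4 b = 4 is even  holds
#5 gcd(7, 8) = 1  holds
#6 8 mod 5 = 3  holds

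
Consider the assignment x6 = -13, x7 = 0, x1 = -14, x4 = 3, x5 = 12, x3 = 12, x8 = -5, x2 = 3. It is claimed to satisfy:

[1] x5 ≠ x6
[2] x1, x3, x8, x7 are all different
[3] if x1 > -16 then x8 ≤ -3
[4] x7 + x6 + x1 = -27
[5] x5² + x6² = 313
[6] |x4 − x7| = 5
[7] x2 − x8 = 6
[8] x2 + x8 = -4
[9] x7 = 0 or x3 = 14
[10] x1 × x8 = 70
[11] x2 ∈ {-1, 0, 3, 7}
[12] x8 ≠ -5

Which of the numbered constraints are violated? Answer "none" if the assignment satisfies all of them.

No — constraints 6, 7, 8, 12 are not satisfied.

[1] x5 = 12, x6 = -13; distinct  ✔
[2] values -14, 12, -5, 0 are pairwise distinct  ✔
[3] x1 = -14 > -16, so we need x8 ≤ -3; x8 = -5 ≤ -3  ✔
[4] x7 + x6 + x1 = 0 + (-13) + (-14) = -27  ✔
[5] x5² + x6² = 12² + (-13)² = 144 + 169 = 313  ✔
[6] |3 − 0| = 3, not 5  ✘
[7] x2 − x8 = 3 − (-5) = 8, not 6  ✘
[8] x2 + x8 = 3 + (-5) = -2, not -4  ✘
[9] x7 = 0 = 0 (first disjunct)  ✔
[10] x1 × x8 = -14 × (-5) = 70  ✔
[11] x2 = 3 is in {-1, 0, 3, 7}  ✔
[12] x8 = -5, but -5 is required to differ  ✘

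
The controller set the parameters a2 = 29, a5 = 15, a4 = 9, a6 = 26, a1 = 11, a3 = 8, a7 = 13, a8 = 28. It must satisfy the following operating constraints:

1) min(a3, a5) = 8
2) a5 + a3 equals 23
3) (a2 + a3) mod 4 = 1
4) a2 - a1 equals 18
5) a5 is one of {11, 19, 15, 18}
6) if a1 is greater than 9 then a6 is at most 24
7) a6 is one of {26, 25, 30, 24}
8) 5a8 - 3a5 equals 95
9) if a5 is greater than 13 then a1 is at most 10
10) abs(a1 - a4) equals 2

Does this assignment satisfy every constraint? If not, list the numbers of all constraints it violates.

1) min(8, 15) = 8  holds
2) a5 + a3 = 15 + 8 = 23  holds
3) a2 + a3 = 37; 37 mod 4 = 1  holds
4) a2 - a1 = 29 - 11 = 18  holds
5) a5 = 15 is in {11, 19, 15, 18}  holds
6) a1 = 11 > 9, so we need a6 ≤ 24; but a6 = 26 > 24  fails
7) a6 = 26 is in {26, 25, 30, 24}  holds
8) 5a8 - 3a5 = 5(28) - 3(15) = 95  holds
9) a5 = 15 > 13, so we need a1 ≤ 10; but a1 = 11 > 10  fails
10) abs(11 - 9) = 2  holds

No — constraints 6 and 9 are not satisfied.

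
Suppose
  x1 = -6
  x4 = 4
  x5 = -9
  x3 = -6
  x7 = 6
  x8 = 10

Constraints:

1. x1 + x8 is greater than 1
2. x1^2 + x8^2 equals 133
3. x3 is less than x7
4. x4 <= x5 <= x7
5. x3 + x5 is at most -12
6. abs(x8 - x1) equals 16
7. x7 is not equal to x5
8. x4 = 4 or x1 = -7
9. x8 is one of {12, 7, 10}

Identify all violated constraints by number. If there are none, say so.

Violated: 2, 4.

1. x1 + x8 = -6 + 10 = 4; 4 > 1  ✔
2. x1^2 + x8^2 = (-6)^2 + 10^2 = 36 + 100 = 136, not 133  ✘
3. x3 = -6, x7 = 6; -6 < 6  ✔
4. values 4, -9, 6; x4 = 4 is not <= x5 = -9  ✘
5. x3 + x5 = -6 + (-9) = -15; -15 ≤ -12  ✔
6. abs(10 - (-6)) = 16  ✔
7. x7 = 6, x5 = -9; distinct  ✔
8. x4 = 4 = 4 (first disjunct)  ✔
9. x8 = 10 is in {12, 7, 10}  ✔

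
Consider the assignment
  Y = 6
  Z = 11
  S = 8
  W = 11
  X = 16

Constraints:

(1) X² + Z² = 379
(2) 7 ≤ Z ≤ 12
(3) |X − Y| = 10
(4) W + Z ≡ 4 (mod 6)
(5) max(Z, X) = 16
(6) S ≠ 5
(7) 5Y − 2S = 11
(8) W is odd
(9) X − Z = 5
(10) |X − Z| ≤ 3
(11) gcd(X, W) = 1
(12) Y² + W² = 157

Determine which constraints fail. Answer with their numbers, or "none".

Violated: 1, 7, and 10.

(1) X² + Z² = 16² + 11² = 256 + 121 = 377, not 379 — violated.
(2) Z = 11 lies in [7, 12] — OK.
(3) |16 − 6| = 10 — OK.
(4) W + Z = 22; 22 mod 6 = 4 — OK.
(5) max(11, 16) = 16 — OK.
(6) S = 8, and 8 ≠ 5 — OK.
(7) 5Y − 2S = 5(6) − 2(8) = 14, not 11 — violated.
(8) W = 11 is odd — OK.
(9) X − Z = 16 − 11 = 5 — OK.
(10) |16 − 11| = 5; 5 > 3, exceeds bound 3 — violated.
(11) gcd(16, 11) = 1 — OK.
(12) Y² + W² = 6² + 11² = 36 + 121 = 157 — OK.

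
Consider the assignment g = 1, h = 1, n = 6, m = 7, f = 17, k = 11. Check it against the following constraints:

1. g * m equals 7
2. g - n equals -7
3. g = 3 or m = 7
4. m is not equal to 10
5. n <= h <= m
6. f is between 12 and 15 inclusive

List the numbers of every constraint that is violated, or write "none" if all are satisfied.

1. g * m = 1 * 7 = 7 — OK.
2. g - n = 1 - 6 = -5, not -7 — violated.
3. g = 1 ≠ 3, but m = 7 = 7 (second disjunct) — OK.
4. m = 7, and 7 ≠ 10 — OK.
5. values 6, 1, 7; n = 6 is not <= h = 1 — violated.
6. f = 17 is outside [12, 15] — violated.

Violated: 2, 5, 6.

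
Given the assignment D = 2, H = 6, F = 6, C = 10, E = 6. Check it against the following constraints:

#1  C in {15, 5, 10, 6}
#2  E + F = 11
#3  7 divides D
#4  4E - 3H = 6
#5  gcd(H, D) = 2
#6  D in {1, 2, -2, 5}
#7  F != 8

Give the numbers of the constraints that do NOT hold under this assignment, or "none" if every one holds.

Constraints 2, 3 do not hold.

#1 C = 10 is in {15, 5, 10, 6} — holds.
#2 E + F = 6 + 6 = 12, not 11 — does not hold.
#3 2 = 7*0 + 2, so 7 does not divide 2 — does not hold.
#4 4E - 3H = 4(6) - 3(6) = 6 — holds.
#5 gcd(6, 2) = 2 — holds.
#6 D = 2 is in {1, 2, -2, 5} — holds.
#7 F = 6, and 6 ≠ 8 — holds.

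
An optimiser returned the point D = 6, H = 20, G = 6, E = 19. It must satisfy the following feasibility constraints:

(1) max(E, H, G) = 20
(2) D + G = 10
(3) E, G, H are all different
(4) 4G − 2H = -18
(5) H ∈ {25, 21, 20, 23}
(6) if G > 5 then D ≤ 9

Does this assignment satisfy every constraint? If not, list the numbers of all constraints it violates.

(1) max(19, 20, 6) = 20  yes
(2) D + G = 6 + 6 = 12, not 10  no
(3) values 19, 6, 20 are pairwise distinct  yes
(4) 4G − 2H = 4(6) − 2(20) = -16, not -18  no
(5) H = 20 is in {25, 21, 20, 23}  yes
(6) G = 6 > 5, so we need D ≤ 9; D = 6 ≤ 9  yes

The assignment fails constraints 2 and 4.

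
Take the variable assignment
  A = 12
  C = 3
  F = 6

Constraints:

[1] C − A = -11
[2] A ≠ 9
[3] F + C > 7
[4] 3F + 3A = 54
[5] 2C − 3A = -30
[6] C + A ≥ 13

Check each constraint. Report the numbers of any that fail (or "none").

[1] C − A = 3 − 12 = -9, not -11 — does not hold.
[2] A = 12, and 12 ≠ 9 — holds.
[3] F + C = 6 + 3 = 9; 9 > 7 — holds.
[4] 3F + 3A = 3(6) + 3(12) = 54 — holds.
[5] 2C − 3A = 2(3) − 3(12) = -30 — holds.
[6] C + A = 3 + 12 = 15; 15 ≥ 13 — holds.

Constraint 1 does not hold.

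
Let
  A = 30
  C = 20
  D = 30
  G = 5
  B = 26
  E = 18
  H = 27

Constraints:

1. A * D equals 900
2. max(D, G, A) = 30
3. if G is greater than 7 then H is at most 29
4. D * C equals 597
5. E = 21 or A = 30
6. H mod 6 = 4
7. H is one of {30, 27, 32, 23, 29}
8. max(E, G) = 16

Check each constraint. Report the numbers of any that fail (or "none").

1. A * D = 30 * 30 = 900  OK
2. max(30, 5, 30) = 30  OK
3. G = 5, not > 7; antecedent false, conditional vacuously true  OK
4. D * C = 30 * 20 = 600, not 597  FAIL
5. E = 18 ≠ 21, but A = 30 = 30 (second disjunct)  OK
6. 27 mod 6 = 3, not 4  FAIL
7. H = 27 is in {30, 27, 32, 23, 29}  OK
8. max(18, 5) = 18, not 16  FAIL

Constraints 4, 6, 8 are violated.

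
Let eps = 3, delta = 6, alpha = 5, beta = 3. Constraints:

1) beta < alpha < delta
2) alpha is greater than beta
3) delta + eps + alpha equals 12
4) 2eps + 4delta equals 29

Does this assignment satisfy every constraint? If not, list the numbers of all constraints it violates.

1) values 3 < 5 < 6 — satisfied.
2) alpha = 5, beta = 3; 5 > 3 — satisfied.
3) delta + eps + alpha = 6 + 3 + 5 = 14, not 12 — violated.
4) 2eps + 4delta = 2(3) + 4(6) = 30, not 29 — violated.

The assignment fails constraints 3, 4.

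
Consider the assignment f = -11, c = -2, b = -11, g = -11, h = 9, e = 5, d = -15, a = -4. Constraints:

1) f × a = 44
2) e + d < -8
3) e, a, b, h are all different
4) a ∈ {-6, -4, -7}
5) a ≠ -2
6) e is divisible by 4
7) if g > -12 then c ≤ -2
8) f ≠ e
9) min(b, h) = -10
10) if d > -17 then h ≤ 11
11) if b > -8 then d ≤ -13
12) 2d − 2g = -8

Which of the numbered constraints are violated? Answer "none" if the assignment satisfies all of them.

Violated: 6, 9.

1) f × a = -11 × (-4) = 44 — holds.
2) e + d = 5 + (-15) = -10; -10 < -8 — holds.
3) values 5, -4, -11, 9 are pairwise distinct — holds.
4) a = -4 is in {-6, -4, -7} — holds.
5) a = -4, and -4 ≠ -2 — holds.
6) 5 = 4×1 + 1, so 4 does not divide 5 — fails.
7) g = -11 > -12, so we need c ≤ -2; c = -2 ≤ -2 — holds.
8) f = -11, e = 5; distinct — holds.
9) min(-11, 9) = -11, not -10 — fails.
10) d = -15 > -17, so we need h ≤ 11; h = 9 ≤ 11 — holds.
11) b = -11, not > -8; antecedent false, conditional vacuously true — holds.
12) 2d − 2g = 2(-15) − 2(-11) = -8 — holds.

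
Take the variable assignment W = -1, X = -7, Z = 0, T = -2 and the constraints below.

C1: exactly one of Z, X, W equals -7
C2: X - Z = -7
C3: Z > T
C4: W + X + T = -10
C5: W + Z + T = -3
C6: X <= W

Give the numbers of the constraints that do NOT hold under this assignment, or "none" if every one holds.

C1: Z=0, X=-7, W=-1; 1 of them equals -7  OK
C2: X - Z = -7 - 0 = -7  OK
C3: Z = 0, T = -2; 0 > -2  OK
C4: W + X + T = -1 + (-7) + (-2) = -10  OK
C5: W + Z + T = -1 + 0 + (-2) = -3  OK
C6: X = -7, W = -1; -7 ≤ -1  OK

All constraints are satisfied.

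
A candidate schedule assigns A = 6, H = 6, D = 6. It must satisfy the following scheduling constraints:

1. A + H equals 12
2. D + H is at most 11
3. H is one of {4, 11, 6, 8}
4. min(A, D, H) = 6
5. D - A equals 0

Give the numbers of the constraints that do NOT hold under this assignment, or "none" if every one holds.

Violated: 2.

1. A + H = 6 + 6 = 12 — satisfied.
2. D + H = 6 + 6 = 12; 12 > 11, bound 11 not met — violated.
3. H = 6 is in {4, 11, 6, 8} — satisfied.
4. min(6, 6, 6) = 6 — satisfied.
5. D - A = 6 - 6 = 0 — satisfied.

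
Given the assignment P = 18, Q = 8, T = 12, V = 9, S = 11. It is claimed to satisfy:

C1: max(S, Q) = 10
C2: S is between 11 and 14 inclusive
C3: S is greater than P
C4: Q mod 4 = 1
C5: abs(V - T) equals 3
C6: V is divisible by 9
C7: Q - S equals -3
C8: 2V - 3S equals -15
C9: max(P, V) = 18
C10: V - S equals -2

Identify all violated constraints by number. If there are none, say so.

The assignment fails constraints 1, 3, and 4.

C1: max(11, 8) = 11, not 10  no
C2: S = 11 lies in [11, 14]  yes
C3: S = 11, P = 18; 11 ≤ 18 (want >)  no
C4: 8 mod 4 = 0, not 1  no
C5: abs(9 - 12) = 3  yes
C6: 9 / 9 = 1, so 9 divides 9  yes
C7: Q - S = 8 - 11 = -3  yes
C8: 2V - 3S = 2(9) - 3(11) = -15  yes
C9: max(18, 9) = 18  yes
C10: V - S = 9 - 11 = -2  yes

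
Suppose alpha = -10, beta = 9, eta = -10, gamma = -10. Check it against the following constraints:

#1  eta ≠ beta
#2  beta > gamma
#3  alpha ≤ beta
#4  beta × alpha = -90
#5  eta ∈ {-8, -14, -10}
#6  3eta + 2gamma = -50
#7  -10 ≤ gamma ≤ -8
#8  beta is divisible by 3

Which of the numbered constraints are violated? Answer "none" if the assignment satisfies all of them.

No violations.

#1 eta = -10, beta = 9; distinct — holds.
#2 beta = 9, gamma = -10; 9 > -10 — holds.
#3 alpha = -10, beta = 9; -10 ≤ 9 — holds.
#4 beta × alpha = 9 × (-10) = -90 — holds.
#5 eta = -10 is in {-8, -14, -10} — holds.
#6 3eta + 2gamma = 3(-10) + 2(-10) = -50 — holds.
#7 gamma = -10 lies in [-10, -8] — holds.
#8 9 / 3 = 3, so 3 divides 9 — holds.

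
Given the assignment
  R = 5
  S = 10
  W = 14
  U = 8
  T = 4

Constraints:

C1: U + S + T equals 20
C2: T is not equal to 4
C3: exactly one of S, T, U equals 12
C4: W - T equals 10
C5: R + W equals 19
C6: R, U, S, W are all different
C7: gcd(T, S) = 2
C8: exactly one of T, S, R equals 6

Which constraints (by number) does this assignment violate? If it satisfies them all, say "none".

Constraints 1, 2, 3, and 8 are violated.

C1: U + S + T = 8 + 10 + 4 = 22, not 20 — fails.
C2: T = 4, but 4 is required to differ — fails.
C3: S=10, T=4, U=8; 0 of them equal 12, not exactly one — fails.
C4: W - T = 14 - 4 = 10 — holds.
C5: R + W = 5 + 14 = 19 — holds.
C6: values 5, 8, 10, 14 are pairwise distinct — holds.
C7: gcd(4, 10) = 2 — holds.
C8: T=4, S=10, R=5; 0 of them equal 6, not exactly one — fails.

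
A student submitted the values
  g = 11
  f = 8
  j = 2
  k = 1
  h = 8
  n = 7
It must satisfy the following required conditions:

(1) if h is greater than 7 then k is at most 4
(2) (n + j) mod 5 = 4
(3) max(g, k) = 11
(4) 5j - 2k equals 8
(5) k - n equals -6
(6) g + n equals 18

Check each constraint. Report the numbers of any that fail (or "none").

(1) h = 8 > 7, so we need k ≤ 4; k = 1 ≤ 4  OK
(2) n + j = 9; 9 mod 5 = 4  OK
(3) max(11, 1) = 11  OK
(4) 5j - 2k = 5(2) - 2(1) = 8  OK
(5) k - n = 1 - 7 = -6  OK
(6) g + n = 11 + 7 = 18  OK

The assignment satisfies every constraint.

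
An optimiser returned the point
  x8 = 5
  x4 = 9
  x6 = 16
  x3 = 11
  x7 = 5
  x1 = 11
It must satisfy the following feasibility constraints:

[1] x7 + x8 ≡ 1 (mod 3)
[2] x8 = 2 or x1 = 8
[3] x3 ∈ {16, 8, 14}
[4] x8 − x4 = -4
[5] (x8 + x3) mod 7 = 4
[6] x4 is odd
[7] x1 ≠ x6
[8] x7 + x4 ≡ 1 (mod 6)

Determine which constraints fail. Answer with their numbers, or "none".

Constraints 2, 3, 5, and 8 do not hold.

[1] x7 + x8 = 10; 10 mod 3 = 1 — satisfied.
[2] x8 = 5 ≠ 2 and x1 = 11 ≠ 8; both disjuncts false — violated.
[3] x3 = 11 is not in {16, 8, 14} — violated.
[4] x8 − x4 = 5 − 9 = -4 — satisfied.
[5] x8 + x3 = 16; 16 mod 7 = 2, not 4 — violated.
[6] x4 = 9 is odd — satisfied.
[7] x1 = 11, x6 = 16; distinct — satisfied.
[8] x7 + x4 = 14; 14 mod 6 = 2, not 1 — violated.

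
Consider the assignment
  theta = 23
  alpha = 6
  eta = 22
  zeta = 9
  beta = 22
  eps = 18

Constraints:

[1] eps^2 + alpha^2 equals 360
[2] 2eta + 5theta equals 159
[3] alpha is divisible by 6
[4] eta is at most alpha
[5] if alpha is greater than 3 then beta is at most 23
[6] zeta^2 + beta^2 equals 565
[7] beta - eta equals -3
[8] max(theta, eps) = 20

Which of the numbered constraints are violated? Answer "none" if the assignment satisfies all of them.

[1] eps^2 + alpha^2 = 18^2 + 6^2 = 324 + 36 = 360 — satisfied.
[2] 2eta + 5theta = 2(22) + 5(23) = 159 — satisfied.
[3] 6 / 6 = 1, so 6 divides 6 — satisfied.
[4] eta = 22, alpha = 6; 22 > 6 (want ≤) — violated.
[5] alpha = 6 > 3, so we need beta ≤ 23; beta = 22 ≤ 23 — satisfied.
[6] zeta^2 + beta^2 = 9^2 + 22^2 = 81 + 484 = 565 — satisfied.
[7] beta - eta = 22 - 22 = 0, not -3 — violated.
[8] max(23, 18) = 23, not 20 — violated.

Violated: 4, 7, and 8.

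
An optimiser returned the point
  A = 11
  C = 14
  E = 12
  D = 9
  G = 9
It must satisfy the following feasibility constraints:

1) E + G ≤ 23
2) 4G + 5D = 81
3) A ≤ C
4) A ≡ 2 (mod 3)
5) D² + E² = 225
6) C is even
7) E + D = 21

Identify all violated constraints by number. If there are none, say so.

The assignment satisfies every constraint.

1) E + G = 12 + 9 = 21; 21 ≤ 23 — OK.
2) 4G + 5D = 4(9) + 5(9) = 81 — OK.
3) A = 11, C = 14; 11 ≤ 14 — OK.
4) 11 mod 3 = 2 — OK.
5) D² + E² = 9² + 12² = 81 + 144 = 225 — OK.
6) C = 14 is even — OK.
7) E + D = 12 + 9 = 21 — OK.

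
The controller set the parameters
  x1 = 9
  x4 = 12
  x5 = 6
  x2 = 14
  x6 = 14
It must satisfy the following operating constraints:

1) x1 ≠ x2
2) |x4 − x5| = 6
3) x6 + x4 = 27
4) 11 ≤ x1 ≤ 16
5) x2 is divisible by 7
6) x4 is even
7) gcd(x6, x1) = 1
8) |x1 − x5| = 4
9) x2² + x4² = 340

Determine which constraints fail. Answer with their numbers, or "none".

Constraints 3, 4, 8 are violated.

1) x1 = 9, x2 = 14; distinct — OK.
2) |12 − 6| = 6 — OK.
3) x6 + x4 = 14 + 12 = 26, not 27 — violated.
4) x1 = 9 is outside [11, 16] — violated.
5) 14 / 7 = 2, so 7 divides 14 — OK.
6) x4 = 12 is even — OK.
7) gcd(14, 9) = 1 — OK.
8) |9 − 6| = 3, not 4 — violated.
9) x2² + x4² = 14² + 12² = 196 + 144 = 340 — OK.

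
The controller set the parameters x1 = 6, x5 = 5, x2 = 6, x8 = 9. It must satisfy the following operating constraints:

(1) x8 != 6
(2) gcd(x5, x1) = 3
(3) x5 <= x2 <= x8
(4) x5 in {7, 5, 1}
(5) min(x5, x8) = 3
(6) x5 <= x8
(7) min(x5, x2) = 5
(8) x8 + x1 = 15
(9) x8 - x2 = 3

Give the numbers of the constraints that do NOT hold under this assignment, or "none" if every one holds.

(1) x8 = 9, and 9 ≠ 6  OK
(2) gcd(5, 6) = 1, not 3  FAIL
(3) values 5 <= 6 <= 9  OK
(4) x5 = 5 is in {7, 5, 1}  OK
(5) min(5, 9) = 5, not 3  FAIL
(6) x5 = 5, x8 = 9; 5 ≤ 9  OK
(7) min(5, 6) = 5  OK
(8) x8 + x1 = 9 + 6 = 15  OK
(9) x8 - x2 = 9 - 6 = 3  OK

The assignment fails constraints 2 and 5.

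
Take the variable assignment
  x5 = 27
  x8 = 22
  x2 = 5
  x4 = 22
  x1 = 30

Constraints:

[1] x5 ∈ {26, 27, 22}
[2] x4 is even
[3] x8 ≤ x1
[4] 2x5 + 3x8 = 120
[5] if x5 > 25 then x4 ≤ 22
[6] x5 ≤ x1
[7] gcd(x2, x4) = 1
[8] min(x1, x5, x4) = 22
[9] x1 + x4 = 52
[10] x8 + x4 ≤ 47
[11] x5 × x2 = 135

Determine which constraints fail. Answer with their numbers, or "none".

The assignment satisfies every constraint.

[1] x5 = 27 is in {26, 27, 22}  OK
[2] x4 = 22 is even  OK
[3] x8 = 22, x1 = 30; 22 ≤ 30  OK
[4] 2x5 + 3x8 = 2(27) + 3(22) = 120  OK
[5] x5 = 27 > 25, so we need x4 ≤ 22; x4 = 22 ≤ 22  OK
[6] x5 = 27, x1 = 30; 27 ≤ 30  OK
[7] gcd(5, 22) = 1  OK
[8] min(30, 27, 22) = 22  OK
[9] x1 + x4 = 30 + 22 = 52  OK
[10] x8 + x4 = 22 + 22 = 44; 44 ≤ 47  OK
[11] x5 × x2 = 27 × 5 = 135  OK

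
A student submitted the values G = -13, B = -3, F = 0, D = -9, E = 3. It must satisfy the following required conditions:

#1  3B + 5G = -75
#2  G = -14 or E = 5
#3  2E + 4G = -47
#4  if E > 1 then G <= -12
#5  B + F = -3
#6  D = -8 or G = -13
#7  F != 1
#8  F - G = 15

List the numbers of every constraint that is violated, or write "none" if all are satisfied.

#1 3B + 5G = 3(-3) + 5(-13) = -74, not -75  false
#2 G = -13 ≠ -14 and E = 3 ≠ 5; both disjuncts false  false
#3 2E + 4G = 2(3) + 4(-13) = -46, not -47  false
#4 E = 3 > 1, so we need G ≤ -12; G = -13 ≤ -12  true
#5 B + F = -3 + 0 = -3  true
#6 D = -9 ≠ -8, but G = -13 = -13 (second disjunct)  true
#7 F = 0, and 0 ≠ 1  true
#8 F - G = 0 - (-13) = 13, not 15  false

Constraints 1, 2, 3, and 8 do not hold.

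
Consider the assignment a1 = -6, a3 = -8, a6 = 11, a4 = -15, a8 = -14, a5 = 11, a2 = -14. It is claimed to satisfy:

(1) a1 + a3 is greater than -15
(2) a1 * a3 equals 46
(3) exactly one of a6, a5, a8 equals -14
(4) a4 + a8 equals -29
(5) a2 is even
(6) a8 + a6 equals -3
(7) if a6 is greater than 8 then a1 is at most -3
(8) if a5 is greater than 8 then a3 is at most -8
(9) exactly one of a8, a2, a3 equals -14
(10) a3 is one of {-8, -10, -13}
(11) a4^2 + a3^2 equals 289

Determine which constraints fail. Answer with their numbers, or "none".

Constraints 2 and 9 do not hold.

(1) a1 + a3 = -6 + (-8) = -14; -14 > -15 — holds.
(2) a1 * a3 = -6 * (-8) = 48, not 46 — does not hold.
(3) a6=11, a5=11, a8=-14; 1 of them equals -14 — holds.
(4) a4 + a8 = -15 + (-14) = -29 — holds.
(5) a2 = -14 is even — holds.
(6) a8 + a6 = -14 + 11 = -3 — holds.
(7) a6 = 11 > 8, so we need a1 ≤ -3; a1 = -6 ≤ -3 — holds.
(8) a5 = 11 > 8, so we need a3 ≤ -8; a3 = -8 ≤ -8 — holds.
(9) a8=-14, a2=-14, a3=-8; 2 of them equal -14, not exactly one — does not hold.
(10) a3 = -8 is in {-8, -10, -13} — holds.
(11) a4^2 + a3^2 = (-15)^2 + (-8)^2 = 225 + 64 = 289 — holds.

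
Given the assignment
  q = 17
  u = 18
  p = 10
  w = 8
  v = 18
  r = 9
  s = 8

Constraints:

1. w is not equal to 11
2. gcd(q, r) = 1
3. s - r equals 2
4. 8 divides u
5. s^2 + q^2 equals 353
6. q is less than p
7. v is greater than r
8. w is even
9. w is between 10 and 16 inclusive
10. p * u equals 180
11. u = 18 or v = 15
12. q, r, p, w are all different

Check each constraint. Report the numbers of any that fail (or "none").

1. w = 8, and 8 ≠ 11  ✓
2. gcd(17, 9) = 1  ✓
3. s - r = 8 - 9 = -1, not 2  ✗
4. 18 = 8*2 + 2, so 8 does not divide 18  ✗
5. s^2 + q^2 = 8^2 + 17^2 = 64 + 289 = 353  ✓
6. q = 17, p = 10; 17 ≥ 10 (want <)  ✗
7. v = 18, r = 9; 18 > 9  ✓
8. w = 8 is even  ✓
9. w = 8 is outside [10, 16]  ✗
10. p * u = 10 * 18 = 180  ✓
11. u = 18 = 18 (first disjunct)  ✓
12. values 17, 9, 10, 8 are pairwise distinct  ✓

No — constraints 3, 4, 6, and 9 are not satisfied.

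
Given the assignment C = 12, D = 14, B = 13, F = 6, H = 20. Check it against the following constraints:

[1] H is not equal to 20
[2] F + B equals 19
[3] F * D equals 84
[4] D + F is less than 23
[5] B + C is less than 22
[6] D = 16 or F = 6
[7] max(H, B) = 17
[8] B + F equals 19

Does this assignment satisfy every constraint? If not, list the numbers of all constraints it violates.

No — constraints 1, 5, and 7 are not satisfied.

[1] H = 20, but 20 is required to differ — fails.
[2] F + B = 6 + 13 = 19 — holds.
[3] F * D = 6 * 14 = 84 — holds.
[4] D + F = 14 + 6 = 20; 20 < 23 — holds.
[5] B + C = 13 + 12 = 25; 25 ≥ 22, bound 22 not met — fails.
[6] D = 14 ≠ 16, but F = 6 = 6 (second disjunct) — holds.
[7] max(20, 13) = 20, not 17 — fails.
[8] B + F = 13 + 6 = 19 — holds.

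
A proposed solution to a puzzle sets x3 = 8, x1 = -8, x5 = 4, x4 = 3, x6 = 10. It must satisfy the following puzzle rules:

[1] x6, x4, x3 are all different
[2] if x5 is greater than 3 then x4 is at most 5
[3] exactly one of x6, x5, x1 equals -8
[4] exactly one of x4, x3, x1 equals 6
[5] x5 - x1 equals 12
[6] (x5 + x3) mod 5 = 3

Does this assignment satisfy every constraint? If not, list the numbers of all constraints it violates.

[1] values 10, 3, 8 are pairwise distinct — OK.
[2] x5 = 4 > 3, so we need x4 ≤ 5; x4 = 3 ≤ 5 — OK.
[3] x6=10, x5=4, x1=-8; 1 of them equals -8 — OK.
[4] x4=3, x3=8, x1=-8; 0 of them equal 6, not exactly one — violated.
[5] x5 - x1 = 4 - (-8) = 12 — OK.
[6] x5 + x3 = 12; 12 mod 5 = 2, not 3 — violated.

Violated: 4, 6.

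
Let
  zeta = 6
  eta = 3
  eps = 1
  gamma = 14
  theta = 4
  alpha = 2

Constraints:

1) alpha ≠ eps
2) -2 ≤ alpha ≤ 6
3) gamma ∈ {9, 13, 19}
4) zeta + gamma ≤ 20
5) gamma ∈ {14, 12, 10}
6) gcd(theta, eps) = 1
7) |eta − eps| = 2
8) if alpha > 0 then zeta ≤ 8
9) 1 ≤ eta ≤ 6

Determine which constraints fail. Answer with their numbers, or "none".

No — constraint 3 is not satisfied.

1) alpha = 2, eps = 1; distinct  yes
2) alpha = 2 lies in [-2, 6]  yes
3) gamma = 14 is not in {9, 13, 19}  no
4) zeta + gamma = 6 + 14 = 20; 20 ≤ 20  yes
5) gamma = 14 is in {14, 12, 10}  yes
6) gcd(4, 1) = 1  yes
7) |3 − 1| = 2  yes
8) alpha = 2 > 0, so we need zeta ≤ 8; zeta = 6 ≤ 8  yes
9) eta = 3 lies in [1, 6]  yes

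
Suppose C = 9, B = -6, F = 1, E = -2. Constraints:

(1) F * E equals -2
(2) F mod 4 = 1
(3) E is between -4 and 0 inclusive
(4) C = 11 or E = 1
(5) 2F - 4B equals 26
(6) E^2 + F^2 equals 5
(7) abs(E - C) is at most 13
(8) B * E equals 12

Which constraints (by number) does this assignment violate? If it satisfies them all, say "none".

Violated: 4.

(1) F * E = 1 * (-2) = -2 — OK.
(2) 1 mod 4 = 1 — OK.
(3) E = -2 lies in [-4, 0] — OK.
(4) C = 9 ≠ 11 and E = -2 ≠ 1; both disjuncts false — violated.
(5) 2F - 4B = 2(1) - 4(-6) = 26 — OK.
(6) E^2 + F^2 = (-2)^2 + 1^2 = 4 + 1 = 5 — OK.
(7) abs(-2 - 9) = 11; 11 ≤ 13 — OK.
(8) B * E = -6 * (-2) = 12 — OK.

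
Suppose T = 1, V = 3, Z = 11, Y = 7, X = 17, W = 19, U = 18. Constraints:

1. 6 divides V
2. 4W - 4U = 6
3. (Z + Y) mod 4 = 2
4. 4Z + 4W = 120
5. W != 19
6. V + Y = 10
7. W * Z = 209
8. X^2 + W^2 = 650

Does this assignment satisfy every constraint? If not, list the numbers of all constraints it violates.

1. 3 = 6*0 + 3, so 6 does not divide 3  ✗
2. 4W - 4U = 4(19) - 4(18) = 4, not 6  ✗
3. Z + Y = 18; 18 mod 4 = 2  ✓
4. 4Z + 4W = 4(11) + 4(19) = 120  ✓
5. W = 19, but 19 is required to differ  ✗
6. V + Y = 3 + 7 = 10  ✓
7. W * Z = 19 * 11 = 209  ✓
8. X^2 + W^2 = 17^2 + 19^2 = 289 + 361 = 650  ✓

No — constraints 1, 2, and 5 are not satisfied.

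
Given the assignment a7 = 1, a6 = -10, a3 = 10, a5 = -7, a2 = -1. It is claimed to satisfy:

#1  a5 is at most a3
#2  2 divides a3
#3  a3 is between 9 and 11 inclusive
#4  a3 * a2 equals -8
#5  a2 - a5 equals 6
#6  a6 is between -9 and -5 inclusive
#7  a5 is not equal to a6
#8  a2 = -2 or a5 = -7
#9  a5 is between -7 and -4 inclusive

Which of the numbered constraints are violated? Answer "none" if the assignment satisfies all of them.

Violated: 4 and 6.

#1 a5 = -7, a3 = 10; -7 ≤ 10 — holds.
#2 10 / 2 = 5, so 2 divides 10 — holds.
#3 a3 = 10 lies in [9, 11] — holds.
#4 a3 * a2 = 10 * (-1) = -10, not -8 — fails.
#5 a2 - a5 = -1 - (-7) = 6 — holds.
#6 a6 = -10 is outside [-9, -5] — fails.
#7 a5 = -7, a6 = -10; distinct — holds.
#8 a2 = -1 ≠ -2, but a5 = -7 = -7 (second disjunct) — holds.
#9 a5 = -7 lies in [-7, -4] — holds.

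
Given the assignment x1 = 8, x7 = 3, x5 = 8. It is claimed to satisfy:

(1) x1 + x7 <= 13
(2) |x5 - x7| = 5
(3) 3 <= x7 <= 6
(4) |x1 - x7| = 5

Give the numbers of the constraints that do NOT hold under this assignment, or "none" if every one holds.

(1) x1 + x7 = 8 + 3 = 11; 11 ≤ 13 — satisfied.
(2) |8 - 3| = 5 — satisfied.
(3) x7 = 3 lies in [3, 6] — satisfied.
(4) |8 - 3| = 5 — satisfied.

The assignment satisfies every constraint.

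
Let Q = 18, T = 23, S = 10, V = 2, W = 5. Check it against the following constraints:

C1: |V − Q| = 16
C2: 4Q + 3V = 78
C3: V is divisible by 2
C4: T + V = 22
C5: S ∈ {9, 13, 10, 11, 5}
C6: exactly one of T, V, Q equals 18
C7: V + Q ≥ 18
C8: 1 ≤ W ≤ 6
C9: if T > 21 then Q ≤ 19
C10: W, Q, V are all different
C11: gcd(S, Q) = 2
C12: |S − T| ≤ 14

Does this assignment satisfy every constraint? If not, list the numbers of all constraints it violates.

No — constraint 4 is not satisfied.

C1: |2 − 18| = 16 — satisfied.
C2: 4Q + 3V = 4(18) + 3(2) = 78 — satisfied.
C3: 2 / 2 = 1, so 2 divides 2 — satisfied.
C4: T + V = 23 + 2 = 25, not 22 — violated.
C5: S = 10 is in {9, 13, 10, 11, 5} — satisfied.
C6: T=23, V=2, Q=18; 1 of them equals 18 — satisfied.
C7: V + Q = 2 + 18 = 20; 20 ≥ 18 — satisfied.
C8: W = 5 lies in [1, 6] — satisfied.
C9: T = 23 > 21, so we need Q ≤ 19; Q = 18 ≤ 19 — satisfied.
C10: values 5, 18, 2 are pairwise distinct — satisfied.
C11: gcd(10, 18) = 2 — satisfied.
C12: |10 − 23| = 13; 13 ≤ 14 — satisfied.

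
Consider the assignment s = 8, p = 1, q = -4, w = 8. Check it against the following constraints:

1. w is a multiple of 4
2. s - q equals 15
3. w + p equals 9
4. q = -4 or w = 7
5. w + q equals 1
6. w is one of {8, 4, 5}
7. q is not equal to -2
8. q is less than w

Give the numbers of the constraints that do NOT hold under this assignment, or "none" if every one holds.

Constraints 2 and 5 are violated.

1. 8 / 4 = 2, so 4 divides 8  ✔
2. s - q = 8 - (-4) = 12, not 15  ✘
3. w + p = 8 + 1 = 9  ✔
4. q = -4 = -4 (first disjunct)  ✔
5. w + q = 8 + (-4) = 4, not 1  ✘
6. w = 8 is in {8, 4, 5}  ✔
7. q = -4, and -4 ≠ -2  ✔
8. q = -4, w = 8; -4 < 8  ✔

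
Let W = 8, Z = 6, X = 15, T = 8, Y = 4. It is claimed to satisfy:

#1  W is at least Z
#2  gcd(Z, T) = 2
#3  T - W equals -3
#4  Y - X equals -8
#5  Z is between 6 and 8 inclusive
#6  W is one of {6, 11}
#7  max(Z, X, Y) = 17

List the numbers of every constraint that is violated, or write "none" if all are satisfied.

The assignment fails constraints 3, 4, 6, and 7.

#1 W = 8, Z = 6; 8 ≥ 6 — holds.
#2 gcd(6, 8) = 2 — holds.
#3 T - W = 8 - 8 = 0, not -3 — fails.
#4 Y - X = 4 - 15 = -11, not -8 — fails.
#5 Z = 6 lies in [6, 8] — holds.
#6 W = 8 is not in {6, 11} — fails.
#7 max(6, 15, 4) = 15, not 17 — fails.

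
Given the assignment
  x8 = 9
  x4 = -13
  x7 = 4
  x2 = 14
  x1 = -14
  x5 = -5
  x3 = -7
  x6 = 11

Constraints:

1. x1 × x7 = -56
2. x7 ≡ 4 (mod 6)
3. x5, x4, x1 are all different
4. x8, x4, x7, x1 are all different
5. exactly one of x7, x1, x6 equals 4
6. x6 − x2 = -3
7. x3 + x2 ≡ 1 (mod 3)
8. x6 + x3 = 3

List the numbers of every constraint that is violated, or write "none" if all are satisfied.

Violated: 8.

1. x1 × x7 = -14 × 4 = -56  yes
2. 4 mod 6 = 4  yes
3. values -5, -13, -14 are pairwise distinct  yes
4. values 9, -13, 4, -14 are pairwise distinct  yes
5. x7=4, x1=-14, x6=11; 1 of them equals 4  yes
6. x6 − x2 = 11 − 14 = -3  yes
7. x3 + x2 = 7; 7 mod 3 = 1  yes
8. x6 + x3 = 11 + (-7) = 4, not 3  no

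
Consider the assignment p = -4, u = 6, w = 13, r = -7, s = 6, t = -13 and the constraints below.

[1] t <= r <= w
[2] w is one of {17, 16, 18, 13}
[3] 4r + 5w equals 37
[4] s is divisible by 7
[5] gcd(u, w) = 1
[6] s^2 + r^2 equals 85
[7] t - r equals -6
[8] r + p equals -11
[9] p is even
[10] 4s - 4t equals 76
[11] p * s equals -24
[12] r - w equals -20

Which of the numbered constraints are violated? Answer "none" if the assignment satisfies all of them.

[1] values -13 <= -7 <= 13  true
[2] w = 13 is in {17, 16, 18, 13}  true
[3] 4r + 5w = 4(-7) + 5(13) = 37  true
[4] 6 = 7*0 + 6, so 7 does not divide 6  false
[5] gcd(6, 13) = 1  true
[6] s^2 + r^2 = 6^2 + (-7)^2 = 36 + 49 = 85  true
[7] t - r = -13 - (-7) = -6  true
[8] r + p = -7 + (-4) = -11  true
[9] p = -4 is even  true
[10] 4s - 4t = 4(6) - 4(-13) = 76  true
[11] p * s = -4 * 6 = -24  true
[12] r - w = -7 - 13 = -20  true

The assignment fails constraint 4.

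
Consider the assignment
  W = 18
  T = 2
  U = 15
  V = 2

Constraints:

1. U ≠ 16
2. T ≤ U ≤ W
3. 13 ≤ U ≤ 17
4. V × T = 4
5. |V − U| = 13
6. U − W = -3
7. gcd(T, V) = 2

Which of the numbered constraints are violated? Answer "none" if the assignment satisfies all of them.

The assignment satisfies every constraint.

1. U = 15, and 15 ≠ 16 — OK.
2. values 2 ≤ 15 ≤ 18 — OK.
3. U = 15 lies in [13, 17] — OK.
4. V × T = 2 × 2 = 4 — OK.
5. |2 − 15| = 13 — OK.
6. U − W = 15 − 18 = -3 — OK.
7. gcd(2, 2) = 2 — OK.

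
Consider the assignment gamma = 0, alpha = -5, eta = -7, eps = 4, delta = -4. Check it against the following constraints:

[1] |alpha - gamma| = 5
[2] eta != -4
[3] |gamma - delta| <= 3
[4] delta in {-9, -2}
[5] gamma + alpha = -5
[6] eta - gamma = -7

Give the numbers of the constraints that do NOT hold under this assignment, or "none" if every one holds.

[1] |-5 - 0| = 5 — OK.
[2] eta = -7, and -7 ≠ -4 — OK.
[3] |0 - (-4)| = 4; 4 > 3, exceeds bound 3 — violated.
[4] delta = -4 is not in {-9, -2} — violated.
[5] gamma + alpha = 0 + (-5) = -5 — OK.
[6] eta - gamma = -7 - 0 = -7 — OK.

The assignment fails constraints 3, 4.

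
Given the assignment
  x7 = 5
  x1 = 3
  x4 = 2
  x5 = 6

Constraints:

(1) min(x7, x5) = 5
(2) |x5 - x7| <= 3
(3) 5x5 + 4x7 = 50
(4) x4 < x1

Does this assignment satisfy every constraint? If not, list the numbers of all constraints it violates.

None — every constraint holds.

(1) min(5, 6) = 5 — holds.
(2) |6 - 5| = 1; 1 ≤ 3 — holds.
(3) 5x5 + 4x7 = 5(6) + 4(5) = 50 — holds.
(4) x4 = 2, x1 = 3; 2 < 3 — holds.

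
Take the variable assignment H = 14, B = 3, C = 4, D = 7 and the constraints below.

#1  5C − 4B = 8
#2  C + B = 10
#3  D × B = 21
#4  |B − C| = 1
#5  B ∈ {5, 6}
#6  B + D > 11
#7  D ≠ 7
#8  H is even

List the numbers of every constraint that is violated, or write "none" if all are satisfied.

#1 5C − 4B = 5(4) − 4(3) = 8 — holds.
#2 C + B = 4 + 3 = 7, not 10 — does not hold.
#3 D × B = 7 × 3 = 21 — holds.
#4 |3 − 4| = 1 — holds.
#5 B = 3 is not in {5, 6} — does not hold.
#6 B + D = 3 + 7 = 10; 10 ≤ 11, bound 11 not met — does not hold.
#7 D = 7, but 7 is required to differ — does not hold.
#8 H = 14 is even — holds.

Violated: 2, 5, 6, and 7.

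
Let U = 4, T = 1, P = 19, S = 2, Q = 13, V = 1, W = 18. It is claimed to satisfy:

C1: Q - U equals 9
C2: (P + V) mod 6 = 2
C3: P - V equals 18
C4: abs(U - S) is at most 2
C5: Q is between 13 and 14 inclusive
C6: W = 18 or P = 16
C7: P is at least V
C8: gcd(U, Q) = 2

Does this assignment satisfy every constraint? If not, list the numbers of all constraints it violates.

C1: Q - U = 13 - 4 = 9  yes
C2: P + V = 20; 20 mod 6 = 2  yes
C3: P - V = 19 - 1 = 18  yes
C4: abs(4 - 2) = 2; 2 ≤ 2  yes
C5: Q = 13 lies in [13, 14]  yes
C6: W = 18 = 18 (first disjunct)  yes
C7: P = 19, V = 1; 19 ≥ 1  yes
C8: gcd(4, 13) = 1, not 2  no

No — constraint 8 is not satisfied.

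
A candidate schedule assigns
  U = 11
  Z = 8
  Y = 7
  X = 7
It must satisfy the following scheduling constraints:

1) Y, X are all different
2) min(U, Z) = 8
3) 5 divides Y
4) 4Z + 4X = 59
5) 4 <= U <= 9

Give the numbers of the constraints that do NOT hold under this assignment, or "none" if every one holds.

Constraints 1, 3, 4, and 5 do not hold.

1) Y = X = 7, not all different — violated.
2) min(11, 8) = 8 — satisfied.
3) 7 = 5*1 + 2, so 5 does not divide 7 — violated.
4) 4Z + 4X = 4(8) + 4(7) = 60, not 59 — violated.
5) U = 11 is outside [4, 9] — violated.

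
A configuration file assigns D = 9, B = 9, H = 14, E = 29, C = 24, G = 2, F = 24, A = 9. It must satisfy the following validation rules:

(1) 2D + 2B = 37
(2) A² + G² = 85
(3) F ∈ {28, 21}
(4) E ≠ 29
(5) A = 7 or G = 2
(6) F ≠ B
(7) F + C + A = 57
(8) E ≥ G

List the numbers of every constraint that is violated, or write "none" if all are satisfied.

Constraints 1, 3, 4 do not hold.

(1) 2D + 2B = 2(9) + 2(9) = 36, not 37 — does not hold.
(2) A² + G² = 9² + 2² = 81 + 4 = 85 — holds.
(3) F = 24 is not in {28, 21} — does not hold.
(4) E = 29, but 29 is required to differ — does not hold.
(5) A = 9 ≠ 7, but G = 2 = 2 (second disjunct) — holds.
(6) F = 24, B = 9; distinct — holds.
(7) F + C + A = 24 + 24 + 9 = 57 — holds.
(8) E = 29, G = 2; 29 ≥ 2 — holds.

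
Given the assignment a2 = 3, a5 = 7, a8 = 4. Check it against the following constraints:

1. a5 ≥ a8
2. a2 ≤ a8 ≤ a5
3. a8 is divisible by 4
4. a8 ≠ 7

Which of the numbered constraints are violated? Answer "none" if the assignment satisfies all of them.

1. a5 = 7, a8 = 4; 7 ≥ 4  true
2. values 3 ≤ 4 ≤ 7  true
3. 4 / 4 = 1, so 4 divides 4  true
4. a8 = 4, and 4 ≠ 7  true

The assignment satisfies every constraint.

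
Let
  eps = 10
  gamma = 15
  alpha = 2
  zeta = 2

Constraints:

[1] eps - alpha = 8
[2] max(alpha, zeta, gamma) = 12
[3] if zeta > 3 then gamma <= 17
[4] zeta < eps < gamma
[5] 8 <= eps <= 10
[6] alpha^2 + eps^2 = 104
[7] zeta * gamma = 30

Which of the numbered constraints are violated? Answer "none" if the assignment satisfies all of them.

Constraint 2 does not hold.

[1] eps - alpha = 10 - 2 = 8 — holds.
[2] max(2, 2, 15) = 15, not 12 — does not hold.
[3] zeta = 2, not > 3; antecedent false, conditional vacuously true — holds.
[4] values 2 < 10 < 15 — holds.
[5] eps = 10 lies in [8, 10] — holds.
[6] alpha^2 + eps^2 = 2^2 + 10^2 = 4 + 100 = 104 — holds.
[7] zeta * gamma = 2 * 15 = 30 — holds.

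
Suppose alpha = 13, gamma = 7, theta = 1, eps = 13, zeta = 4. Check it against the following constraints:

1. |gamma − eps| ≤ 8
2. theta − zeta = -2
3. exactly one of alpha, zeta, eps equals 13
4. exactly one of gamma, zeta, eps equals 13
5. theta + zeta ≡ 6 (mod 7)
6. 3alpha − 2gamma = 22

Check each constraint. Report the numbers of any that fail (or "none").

The assignment fails constraints 2, 3, 5, and 6.

1. |7 − 13| = 6; 6 ≤ 8 — holds.
2. theta − zeta = 1 − 4 = -3, not -2 — fails.
3. alpha=13, zeta=4, eps=13; 2 of them equal 13, not exactly one — fails.
4. gamma=7, zeta=4, eps=13; 1 of them equals 13 — holds.
5. theta + zeta = 5; 5 mod 7 = 5, not 6 — fails.
6. 3alpha − 2gamma = 3(13) − 2(7) = 25, not 22 — fails.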